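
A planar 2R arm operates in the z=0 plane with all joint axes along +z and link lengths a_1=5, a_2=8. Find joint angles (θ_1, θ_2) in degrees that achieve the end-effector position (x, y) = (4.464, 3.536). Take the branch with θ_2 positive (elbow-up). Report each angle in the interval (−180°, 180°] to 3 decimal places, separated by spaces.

-58.241 135.001

cos θ_2 = (32.4306−5²−8²)/(2·5·8) = -0.7071; θ_2 = 135.0009° (elbow-up)
β = atan2(3.5360,4.4640) = 38.3833°; ψ = atan2(5.6568,-0.6569) = 96.6243°
θ_1 = β − ψ = -58.2410°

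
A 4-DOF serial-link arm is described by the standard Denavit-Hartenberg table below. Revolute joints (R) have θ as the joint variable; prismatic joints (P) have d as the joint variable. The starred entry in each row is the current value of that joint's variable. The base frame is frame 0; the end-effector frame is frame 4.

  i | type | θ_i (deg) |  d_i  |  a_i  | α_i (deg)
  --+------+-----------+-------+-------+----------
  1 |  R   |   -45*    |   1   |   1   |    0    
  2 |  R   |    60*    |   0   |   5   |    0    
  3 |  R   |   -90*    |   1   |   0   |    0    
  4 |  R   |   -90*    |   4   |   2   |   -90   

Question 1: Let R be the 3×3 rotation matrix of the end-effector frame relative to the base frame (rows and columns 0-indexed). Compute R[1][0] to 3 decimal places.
End-effector x-axis (col 0 of R) = (-0.9659,-0.2588,0.0000)
R[1][0] = -0.2588

-0.259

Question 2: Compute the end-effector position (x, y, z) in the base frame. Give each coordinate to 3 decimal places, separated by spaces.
3.605 0.069 6.000

after link 1: o_1 = (0.7071, -0.7071, 1.0000)
after link 2: o_2 = (5.5367, 0.5870, 1.0000)
after link 3: o_3 = (5.5367, 0.5870, 2.0000)
after link 4: o_4 = (3.6049, 0.0694, 6.0000)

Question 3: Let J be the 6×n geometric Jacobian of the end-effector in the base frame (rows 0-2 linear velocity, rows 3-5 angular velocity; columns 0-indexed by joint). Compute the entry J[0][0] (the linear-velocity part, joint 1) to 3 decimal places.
axis z_0 = ẑ; lever o_n−o_0 = (3.6049,0.0694,6.0000)
cross product → J_v[:, 0] = (-0.0694,3.6049,0.0000)
J_ω[:, 0] = z_0
entry J[0][0] = -0.0694

-0.069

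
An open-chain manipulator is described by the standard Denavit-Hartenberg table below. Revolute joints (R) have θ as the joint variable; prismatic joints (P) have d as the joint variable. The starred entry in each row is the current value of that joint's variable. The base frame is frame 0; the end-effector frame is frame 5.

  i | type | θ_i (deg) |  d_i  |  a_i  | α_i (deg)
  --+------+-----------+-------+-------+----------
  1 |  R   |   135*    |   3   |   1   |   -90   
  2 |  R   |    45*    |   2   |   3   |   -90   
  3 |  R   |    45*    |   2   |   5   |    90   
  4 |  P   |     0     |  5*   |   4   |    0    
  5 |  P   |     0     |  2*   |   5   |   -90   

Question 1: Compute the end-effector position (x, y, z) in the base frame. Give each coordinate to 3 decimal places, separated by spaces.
after link 1: o_1 = (-0.7071, 0.7071, 3.0000)
after link 2: o_2 = (-3.6213, 0.7929, 0.8787)
after link 3: o_3 = (-1.8891, 4.0607, -3.0355)
after link 4: o_4 = (-5.5711, 6.7426, -7.5355)
after link 5: o_5 = (-6.5459, 10.7175, -11.0355)

-6.546 10.718 -11.036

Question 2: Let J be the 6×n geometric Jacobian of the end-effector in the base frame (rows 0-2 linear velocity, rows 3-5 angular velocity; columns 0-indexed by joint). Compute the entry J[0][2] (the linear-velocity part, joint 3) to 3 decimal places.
axis z_2 = (0.5000,-0.5000,-0.7071); lever o_n−o_2 = (-2.9246,9.9246,-11.9142)
cross product → J_v[:, 2] = (12.9749,8.0251,3.5000)
J_ω[:, 2] = z_2
entry J[0][2] = 12.9749

12.975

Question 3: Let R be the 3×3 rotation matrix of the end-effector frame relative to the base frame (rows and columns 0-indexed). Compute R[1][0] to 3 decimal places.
0.854

End-effector x-axis (col 0 of R) = (0.1464,0.8536,-0.5000)
R[1][0] = 0.8536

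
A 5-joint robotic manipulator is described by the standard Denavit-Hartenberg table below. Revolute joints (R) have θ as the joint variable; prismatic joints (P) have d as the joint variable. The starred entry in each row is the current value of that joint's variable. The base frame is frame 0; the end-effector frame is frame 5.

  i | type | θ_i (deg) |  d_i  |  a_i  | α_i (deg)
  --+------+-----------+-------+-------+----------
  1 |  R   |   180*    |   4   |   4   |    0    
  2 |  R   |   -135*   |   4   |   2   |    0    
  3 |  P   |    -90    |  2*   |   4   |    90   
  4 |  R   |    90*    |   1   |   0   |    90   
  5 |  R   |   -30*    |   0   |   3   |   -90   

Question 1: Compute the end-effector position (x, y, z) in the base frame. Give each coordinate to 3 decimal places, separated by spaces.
after link 1: o_1 = (-4.0000, 0.0000, 4.0000)
after link 2: o_2 = (-2.5858, 1.4142, 8.0000)
after link 3: o_3 = (0.2426, -1.4142, 10.0000)
after link 4: o_4 = (-0.4645, -2.1213, 10.0000)
after link 5: o_5 = (0.5962, -1.0607, 12.5981)

0.596 -1.061 12.598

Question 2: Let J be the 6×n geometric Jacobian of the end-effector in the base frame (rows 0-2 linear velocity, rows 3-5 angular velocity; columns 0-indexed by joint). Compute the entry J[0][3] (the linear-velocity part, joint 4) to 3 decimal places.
axis z_3 = (-0.7071,-0.7071,0.0000); lever o_n−o_3 = (0.3536,0.3536,2.5981)
cross product → J_v[:, 3] = (-1.8371,1.8371,0.0000)
J_ω[:, 3] = z_3
entry J[0][3] = -1.8371

-1.837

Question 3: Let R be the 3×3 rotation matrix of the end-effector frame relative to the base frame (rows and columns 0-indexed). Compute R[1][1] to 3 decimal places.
0.707

End-effector y-axis (col 1 of R) = (-0.7071,0.7071,0.0000)
R[1][1] = 0.7071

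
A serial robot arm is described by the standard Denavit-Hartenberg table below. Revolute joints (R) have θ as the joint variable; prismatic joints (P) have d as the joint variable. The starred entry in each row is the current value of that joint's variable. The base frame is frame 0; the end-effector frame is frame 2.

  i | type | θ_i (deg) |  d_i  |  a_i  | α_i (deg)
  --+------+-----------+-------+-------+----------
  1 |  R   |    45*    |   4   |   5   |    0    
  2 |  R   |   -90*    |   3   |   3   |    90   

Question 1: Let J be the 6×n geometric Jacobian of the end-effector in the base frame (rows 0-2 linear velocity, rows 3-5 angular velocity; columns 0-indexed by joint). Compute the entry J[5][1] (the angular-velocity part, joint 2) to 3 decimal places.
1.000

axis z_1 = (0.0000,0.0000,1.0000); lever o_n−o_1 = (2.1213,-2.1213,3.0000)
cross product → J_v[:, 1] = (2.1213,2.1213,-0.0000)
J_ω[:, 1] = z_1
entry J[5][1] = 1.0000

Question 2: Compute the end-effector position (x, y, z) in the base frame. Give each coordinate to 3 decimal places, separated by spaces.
after link 1: o_1 = (3.5355, 3.5355, 4.0000)
after link 2: o_2 = (5.6569, 1.4142, 7.0000)

5.657 1.414 7.000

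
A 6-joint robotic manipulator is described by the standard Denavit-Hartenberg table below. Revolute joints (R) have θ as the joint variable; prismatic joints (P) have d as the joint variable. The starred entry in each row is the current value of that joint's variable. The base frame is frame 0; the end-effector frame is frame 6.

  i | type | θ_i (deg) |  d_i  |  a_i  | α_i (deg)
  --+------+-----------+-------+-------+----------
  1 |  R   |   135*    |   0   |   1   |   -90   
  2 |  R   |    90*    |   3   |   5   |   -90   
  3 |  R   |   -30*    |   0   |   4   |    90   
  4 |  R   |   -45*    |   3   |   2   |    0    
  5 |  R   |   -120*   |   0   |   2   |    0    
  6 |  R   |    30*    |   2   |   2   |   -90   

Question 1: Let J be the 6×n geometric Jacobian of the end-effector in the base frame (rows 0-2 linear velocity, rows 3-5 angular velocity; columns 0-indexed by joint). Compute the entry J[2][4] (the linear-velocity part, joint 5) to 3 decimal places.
-1.673

axis z_4 = (-0.6124,-0.6124,0.5000); lever o_n−o_4 = (-1.4078,1.3243,3.8978)
cross product → J_v[:, 4] = (-3.0490,1.6830,-1.6730)
J_ω[:, 4] = z_4
entry J[2][4] = -1.6730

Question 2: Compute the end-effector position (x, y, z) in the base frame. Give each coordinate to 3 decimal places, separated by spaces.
-8.988 -2.841 -4.291

after link 1: o_1 = (-0.7071, 0.7071, 0.0000)
after link 2: o_2 = (-2.8284, -1.4142, -5.0000)
after link 3: o_3 = (-4.2426, -2.8284, -8.4641)
after link 4: o_4 = (-7.5798, -4.1655, -8.1888)
after link 5: o_5 = (-7.2628, -3.1165, -6.5158)
after link 6: o_6 = (-8.9875, -2.8413, -4.2911)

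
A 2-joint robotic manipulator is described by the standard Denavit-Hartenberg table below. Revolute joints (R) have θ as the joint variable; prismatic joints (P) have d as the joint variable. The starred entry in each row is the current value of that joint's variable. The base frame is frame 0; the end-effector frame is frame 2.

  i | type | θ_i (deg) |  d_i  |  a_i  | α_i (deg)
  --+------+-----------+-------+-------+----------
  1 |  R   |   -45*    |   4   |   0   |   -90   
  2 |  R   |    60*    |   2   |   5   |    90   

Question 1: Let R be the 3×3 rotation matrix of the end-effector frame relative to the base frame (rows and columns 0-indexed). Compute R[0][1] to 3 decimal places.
0.707

End-effector y-axis (col 1 of R) = (0.7071,0.7071,0.0000)
R[0][1] = 0.7071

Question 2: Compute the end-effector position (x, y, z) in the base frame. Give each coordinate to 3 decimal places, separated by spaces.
after link 1: o_1 = (0.0000, 0.0000, 4.0000)
after link 2: o_2 = (3.1820, -0.3536, -0.3301)

3.182 -0.354 -0.330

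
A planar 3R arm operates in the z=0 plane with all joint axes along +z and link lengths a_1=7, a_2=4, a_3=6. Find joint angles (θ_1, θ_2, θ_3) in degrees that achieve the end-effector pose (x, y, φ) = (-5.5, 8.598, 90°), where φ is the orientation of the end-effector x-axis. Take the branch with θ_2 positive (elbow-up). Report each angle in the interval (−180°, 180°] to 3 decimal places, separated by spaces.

120.001 120.000 -150.001

wrist centre = target − a_3·(cos φ, sin φ) = (-5.5000, 2.5980)
cos θ_2 = (36.9996−7²−4²)/(2·7·4) = -0.5000; θ_2 = 120.0005° (elbow-up)
β = atan2(2.5980,-5.5000) = 154.7157°; ψ = atan2(3.4641,5.0000) = 34.7150°
θ_1 = β − ψ = 120.0006°
θ_3 = φ − θ_1 − θ_2 = -150.0011° (wrapped to (-180°,180°])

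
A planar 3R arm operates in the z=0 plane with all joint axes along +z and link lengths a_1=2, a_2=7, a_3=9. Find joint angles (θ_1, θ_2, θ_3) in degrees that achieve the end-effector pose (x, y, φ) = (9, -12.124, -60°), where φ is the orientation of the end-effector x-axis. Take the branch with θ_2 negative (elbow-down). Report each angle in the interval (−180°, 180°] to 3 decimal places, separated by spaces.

60.010 -120.007 -0.003

wrist centre = target − a_3·(cos φ, sin φ) = (4.5000, -4.3298)
cos θ_2 = (38.9969−2²−7²)/(2·2·7) = -0.5001; θ_2 = -120.0073° (elbow-down)
β = atan2(-4.3298,4.5000) = -43.8955°; ψ = atan2(-6.0617,-1.5008) = -103.9057°
θ_1 = β − ψ = 60.0102°
θ_3 = φ − θ_1 − θ_2 = -0.0029° (wrapped to (-180°,180°])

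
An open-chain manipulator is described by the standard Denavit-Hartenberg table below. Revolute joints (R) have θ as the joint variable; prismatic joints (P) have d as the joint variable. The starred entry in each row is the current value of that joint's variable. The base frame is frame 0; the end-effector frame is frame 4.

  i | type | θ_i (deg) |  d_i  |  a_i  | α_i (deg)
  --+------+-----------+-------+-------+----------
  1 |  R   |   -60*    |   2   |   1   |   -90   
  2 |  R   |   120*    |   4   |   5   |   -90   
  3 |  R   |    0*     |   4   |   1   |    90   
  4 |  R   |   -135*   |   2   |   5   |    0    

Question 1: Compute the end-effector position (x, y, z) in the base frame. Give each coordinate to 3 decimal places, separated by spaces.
4.879 3.549 0.098

after link 1: o_1 = (0.5000, -0.8660, 2.0000)
after link 2: o_2 = (2.7141, 3.2990, -2.3301)
after link 3: o_3 = (0.7321, 6.7321, -1.1962)
after link 4: o_4 = (4.8789, 3.5495, 0.0979)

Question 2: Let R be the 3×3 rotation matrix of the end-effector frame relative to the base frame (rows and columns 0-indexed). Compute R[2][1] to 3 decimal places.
End-effector y-axis (col 1 of R) = (0.1294,-0.2241,-0.9659)
R[2][1] = -0.9659

-0.966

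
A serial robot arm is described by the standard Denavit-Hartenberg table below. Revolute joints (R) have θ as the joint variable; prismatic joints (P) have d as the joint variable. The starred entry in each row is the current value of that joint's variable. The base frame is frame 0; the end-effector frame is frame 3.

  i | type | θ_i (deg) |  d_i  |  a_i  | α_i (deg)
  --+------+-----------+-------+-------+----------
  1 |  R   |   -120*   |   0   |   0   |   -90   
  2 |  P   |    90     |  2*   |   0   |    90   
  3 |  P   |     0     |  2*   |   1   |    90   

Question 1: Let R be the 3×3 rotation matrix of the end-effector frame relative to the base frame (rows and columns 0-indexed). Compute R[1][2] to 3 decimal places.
0.500

End-effector z-axis (col 2 of R) = (-0.8660,0.5000,-0.0000)
R[1][2] = 0.5000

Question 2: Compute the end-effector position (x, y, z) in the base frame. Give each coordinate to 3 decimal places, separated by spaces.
after link 1: o_1 = (0.0000, 0.0000, 0.0000)
after link 2: o_2 = (1.7321, -1.0000, 0.0000)
after link 3: o_3 = (0.7321, -2.7321, -1.0000)

0.732 -2.732 -1.000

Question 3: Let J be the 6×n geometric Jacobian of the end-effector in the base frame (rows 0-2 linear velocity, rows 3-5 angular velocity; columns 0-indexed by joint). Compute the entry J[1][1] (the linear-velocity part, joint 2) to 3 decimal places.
prismatic axis z_1 = (0.8660,-0.5000,0.0000)
J_v[:, 1] = z_1; J_ω[:, 1] = (0,0,0)
entry J[1][1] = -0.5000

-0.500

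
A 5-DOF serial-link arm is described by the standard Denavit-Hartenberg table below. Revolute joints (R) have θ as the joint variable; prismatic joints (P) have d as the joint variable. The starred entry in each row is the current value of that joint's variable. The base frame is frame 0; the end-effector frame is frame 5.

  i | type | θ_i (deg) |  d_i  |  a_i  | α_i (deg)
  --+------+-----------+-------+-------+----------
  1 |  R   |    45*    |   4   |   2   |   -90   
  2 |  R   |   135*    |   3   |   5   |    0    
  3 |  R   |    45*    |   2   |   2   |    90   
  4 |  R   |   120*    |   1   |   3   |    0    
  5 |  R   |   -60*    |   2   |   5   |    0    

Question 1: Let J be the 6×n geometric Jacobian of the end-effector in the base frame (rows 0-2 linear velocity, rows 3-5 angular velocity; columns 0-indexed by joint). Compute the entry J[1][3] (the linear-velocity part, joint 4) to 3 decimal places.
5.606

axis z_3 = (0.0000,0.0000,-1.0000); lever o_n−o_3 = (-5.6061,4.1919,-3.0000)
cross product → J_v[:, 3] = (4.1919,5.6061,0.0000)
J_ω[:, 3] = z_3
entry J[1][3] = 5.6061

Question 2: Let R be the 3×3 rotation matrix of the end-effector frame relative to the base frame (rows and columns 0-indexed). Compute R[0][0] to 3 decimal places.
End-effector x-axis (col 0 of R) = (-0.9659,0.2588,-0.0000)
R[0][0] = -0.9659

-0.966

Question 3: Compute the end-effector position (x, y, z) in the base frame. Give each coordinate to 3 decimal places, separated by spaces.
after link 1: o_1 = (1.4142, 1.4142, 4.0000)
after link 2: o_2 = (-3.2071, 1.0355, 0.4645)
after link 3: o_3 = (-6.0355, 1.0355, 0.4645)
after link 4: o_4 = (-6.8120, 3.9333, -0.5355)
after link 5: o_5 = (-11.6416, 5.2274, -2.5355)

-11.642 5.227 -2.536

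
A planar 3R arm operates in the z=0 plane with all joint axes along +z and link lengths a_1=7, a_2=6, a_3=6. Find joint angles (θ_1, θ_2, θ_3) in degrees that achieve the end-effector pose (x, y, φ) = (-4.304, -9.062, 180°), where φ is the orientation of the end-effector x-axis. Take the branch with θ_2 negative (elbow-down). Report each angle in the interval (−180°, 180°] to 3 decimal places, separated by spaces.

wrist centre = target − a_3·(cos φ, sin φ) = (1.6960, -9.0620)
cos θ_2 = (84.9963−7²−6²)/(2·7·6) = -0.0000; θ_2 = -90.0026° (elbow-down)
β = atan2(-9.0620,1.6960) = -79.3994°; ψ = atan2(-6.0000,6.9997) = -40.6024°
θ_1 = β − ψ = -38.7971°
θ_3 = φ − θ_1 − θ_2 = -51.2004° (wrapped to (-180°,180°])

-38.797 -90.003 -51.200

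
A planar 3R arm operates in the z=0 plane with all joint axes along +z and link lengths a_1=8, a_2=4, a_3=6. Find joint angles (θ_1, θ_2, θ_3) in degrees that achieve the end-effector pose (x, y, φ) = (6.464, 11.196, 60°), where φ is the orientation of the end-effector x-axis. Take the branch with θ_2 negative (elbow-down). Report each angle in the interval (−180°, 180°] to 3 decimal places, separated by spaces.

wrist centre = target − a_3·(cos φ, sin φ) = (3.4640, 5.9998)
cos θ_2 = (47.9975−8²−4²)/(2·8·4) = -0.5000; θ_2 = -120.0026° (elbow-down)
β = atan2(5.9998,3.4640) = 60.0001°; ψ = atan2(-3.4640,5.9998) = -30.0000°
θ_1 = β − ψ = 90.0001°
θ_3 = φ − θ_1 − θ_2 = 90.0025° (wrapped to (-180°,180°])

90.000 -120.003 90.003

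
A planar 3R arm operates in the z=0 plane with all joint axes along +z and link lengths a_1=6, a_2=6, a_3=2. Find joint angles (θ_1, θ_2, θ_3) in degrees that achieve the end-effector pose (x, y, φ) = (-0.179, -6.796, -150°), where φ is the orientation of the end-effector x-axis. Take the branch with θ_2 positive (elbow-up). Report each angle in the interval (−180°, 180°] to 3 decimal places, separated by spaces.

-134.997 119.995 -134.998

wrist centre = target − a_3·(cos φ, sin φ) = (1.5531, -5.7960)
cos θ_2 = (36.0056−6²−6²)/(2·6·6) = -0.4999; θ_2 = 119.9949° (elbow-up)
β = atan2(-5.7960,1.5531) = -74.9998°; ψ = atan2(5.1964,3.0005) = 59.9974°
θ_1 = β − ψ = -134.9973°
θ_3 = φ − θ_1 − θ_2 = -134.9976° (wrapped to (-180°,180°])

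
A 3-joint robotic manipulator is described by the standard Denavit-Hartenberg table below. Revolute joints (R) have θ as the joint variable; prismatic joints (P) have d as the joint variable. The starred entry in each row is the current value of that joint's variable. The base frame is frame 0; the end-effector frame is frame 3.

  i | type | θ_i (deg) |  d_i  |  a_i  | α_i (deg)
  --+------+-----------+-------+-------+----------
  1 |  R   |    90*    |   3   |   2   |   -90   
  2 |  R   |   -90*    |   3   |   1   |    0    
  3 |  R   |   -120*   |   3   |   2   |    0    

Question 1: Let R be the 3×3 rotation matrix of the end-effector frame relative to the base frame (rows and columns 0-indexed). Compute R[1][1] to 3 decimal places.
End-effector y-axis (col 1 of R) = (0.0000,-0.5000,0.8660)
R[1][1] = -0.5000

-0.500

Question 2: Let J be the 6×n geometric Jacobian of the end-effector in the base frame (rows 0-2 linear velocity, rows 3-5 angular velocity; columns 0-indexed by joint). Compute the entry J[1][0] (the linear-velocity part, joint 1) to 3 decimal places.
-6.000

axis z_0 = ẑ; lever o_n−o_0 = (-6.0000,0.2679,3.0000)
cross product → J_v[:, 0] = (-0.2679,-6.0000,0.0000)
J_ω[:, 0] = z_0
entry J[1][0] = -6.0000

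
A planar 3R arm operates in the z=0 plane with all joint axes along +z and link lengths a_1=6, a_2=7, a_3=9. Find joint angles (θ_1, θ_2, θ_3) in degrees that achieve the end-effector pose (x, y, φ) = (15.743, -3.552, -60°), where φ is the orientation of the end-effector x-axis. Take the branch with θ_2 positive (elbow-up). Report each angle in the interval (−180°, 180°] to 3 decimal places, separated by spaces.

wrist centre = target − a_3·(cos φ, sin φ) = (11.2430, 4.2422)
cos θ_2 = (144.4016−6²−7²)/(2·6·7) = 0.7072; θ_2 = 44.9956° (elbow-up)
β = atan2(4.2422,11.2430) = 20.6726°; ψ = atan2(4.9494,10.9501) = 24.3226°
θ_1 = β − ψ = -3.6500°
θ_3 = φ − θ_1 − θ_2 = -101.3456° (wrapped to (-180°,180°])

-3.650 44.996 -101.346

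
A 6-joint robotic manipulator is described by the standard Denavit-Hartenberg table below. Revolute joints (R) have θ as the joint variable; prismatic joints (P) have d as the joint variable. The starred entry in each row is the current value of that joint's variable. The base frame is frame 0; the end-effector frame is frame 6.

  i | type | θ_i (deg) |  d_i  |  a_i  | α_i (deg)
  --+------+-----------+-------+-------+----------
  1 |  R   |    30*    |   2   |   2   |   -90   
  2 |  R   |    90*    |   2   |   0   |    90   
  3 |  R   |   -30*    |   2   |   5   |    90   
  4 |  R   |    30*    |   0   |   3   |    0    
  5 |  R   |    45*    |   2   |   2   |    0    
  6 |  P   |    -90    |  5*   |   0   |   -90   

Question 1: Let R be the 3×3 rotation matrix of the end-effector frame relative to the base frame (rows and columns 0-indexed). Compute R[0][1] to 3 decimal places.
End-effector y-axis (col 1 of R) = (-0.4330,0.7500,-0.5000)
R[0][1] = -0.4330

-0.433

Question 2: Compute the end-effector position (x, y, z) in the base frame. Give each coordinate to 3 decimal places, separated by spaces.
after link 1: o_1 = (1.7321, 1.0000, 2.0000)
after link 2: o_2 = (0.7321, 2.7321, 2.0000)
after link 3: o_3 = (3.7141, 1.5670, -2.3301)
after link 4: o_4 = (5.6627, 1.1920, -4.5801)
after link 5: o_5 = (8.3311, 0.4338, -4.0284)
after link 6: o_6 = (10.4962, -3.3162, -1.5284)

10.496 -3.316 -1.528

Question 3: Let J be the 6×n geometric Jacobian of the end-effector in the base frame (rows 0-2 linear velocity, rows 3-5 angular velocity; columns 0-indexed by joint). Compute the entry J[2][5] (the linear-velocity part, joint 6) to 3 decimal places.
prismatic axis z_5 = (0.4330,-0.7500,0.5000)
J_v[:, 5] = z_5; J_ω[:, 5] = (0,0,0)
entry J[2][5] = 0.5000

0.500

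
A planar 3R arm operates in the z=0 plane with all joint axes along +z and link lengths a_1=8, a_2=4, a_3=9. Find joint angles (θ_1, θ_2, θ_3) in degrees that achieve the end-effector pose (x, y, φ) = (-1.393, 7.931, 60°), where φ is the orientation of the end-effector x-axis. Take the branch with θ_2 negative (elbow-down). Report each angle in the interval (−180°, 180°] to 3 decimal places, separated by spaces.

-152.654 -134.999 -12.347

wrist centre = target − a_3·(cos φ, sin φ) = (-5.8930, 0.1368)
cos θ_2 = (34.7462−8²−4²)/(2·8·4) = -0.7071; θ_2 = -134.9987° (elbow-down)
β = atan2(0.1368,-5.8930) = 178.6705°; ψ = atan2(-2.8285,5.1716) = -28.6753°
θ_1 = β − ψ = 207.3457°
θ_3 = φ − θ_1 − θ_2 = -12.3470° (wrapped to (-180°,180°])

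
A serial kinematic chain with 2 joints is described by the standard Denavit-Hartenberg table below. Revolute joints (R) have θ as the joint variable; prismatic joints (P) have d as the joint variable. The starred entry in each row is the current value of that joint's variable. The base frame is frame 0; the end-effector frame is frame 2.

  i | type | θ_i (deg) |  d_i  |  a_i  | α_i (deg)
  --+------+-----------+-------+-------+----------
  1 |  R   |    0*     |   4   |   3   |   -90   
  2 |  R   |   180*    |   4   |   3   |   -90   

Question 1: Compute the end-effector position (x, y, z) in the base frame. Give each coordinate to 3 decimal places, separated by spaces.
0.000 4.000 4.000

after link 1: o_1 = (3.0000, 0.0000, 4.0000)
after link 2: o_2 = (0.0000, 4.0000, 4.0000)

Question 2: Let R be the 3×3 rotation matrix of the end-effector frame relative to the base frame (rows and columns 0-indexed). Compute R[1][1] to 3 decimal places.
End-effector y-axis (col 1 of R) = (-0.0000,-1.0000,0.0000)
R[1][1] = -1.0000

-1.000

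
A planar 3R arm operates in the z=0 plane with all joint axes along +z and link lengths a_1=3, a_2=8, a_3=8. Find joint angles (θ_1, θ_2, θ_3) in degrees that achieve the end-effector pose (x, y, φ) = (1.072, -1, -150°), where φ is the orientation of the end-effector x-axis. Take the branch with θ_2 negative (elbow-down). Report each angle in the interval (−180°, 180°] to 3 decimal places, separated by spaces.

89.996 -89.996 -150.000

wrist centre = target − a_3·(cos φ, sin φ) = (8.0002, 3.0000)
cos θ_2 = (73.0033−3²−8²)/(2·3·8) = 0.0001; θ_2 = -89.9961° (elbow-down)
β = atan2(3.0000,8.0002) = 20.5556°; ψ = atan2(-8.0000,3.0005) = -69.4406°
θ_1 = β − ψ = 89.9961°
θ_3 = φ − θ_1 − θ_2 = -150.0000° (wrapped to (-180°,180°])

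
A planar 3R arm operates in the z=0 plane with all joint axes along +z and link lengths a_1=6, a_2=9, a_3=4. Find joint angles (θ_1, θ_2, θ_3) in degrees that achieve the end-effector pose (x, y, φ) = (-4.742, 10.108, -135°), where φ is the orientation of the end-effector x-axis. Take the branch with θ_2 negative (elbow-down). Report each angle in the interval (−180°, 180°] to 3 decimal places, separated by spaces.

134.996 -59.992 149.996

wrist centre = target − a_3·(cos φ, sin φ) = (-1.9136, 12.9364)
cos θ_2 = (171.0129−6²−9²)/(2·6·9) = 0.5001; θ_2 = -59.9921° (elbow-down)
β = atan2(12.9364,-1.9136) = 98.4142°; ψ = atan2(-7.7936,10.5011) = -36.5818°
θ_1 = β − ψ = 134.9960°
θ_3 = φ − θ_1 − θ_2 = 149.9961° (wrapped to (-180°,180°])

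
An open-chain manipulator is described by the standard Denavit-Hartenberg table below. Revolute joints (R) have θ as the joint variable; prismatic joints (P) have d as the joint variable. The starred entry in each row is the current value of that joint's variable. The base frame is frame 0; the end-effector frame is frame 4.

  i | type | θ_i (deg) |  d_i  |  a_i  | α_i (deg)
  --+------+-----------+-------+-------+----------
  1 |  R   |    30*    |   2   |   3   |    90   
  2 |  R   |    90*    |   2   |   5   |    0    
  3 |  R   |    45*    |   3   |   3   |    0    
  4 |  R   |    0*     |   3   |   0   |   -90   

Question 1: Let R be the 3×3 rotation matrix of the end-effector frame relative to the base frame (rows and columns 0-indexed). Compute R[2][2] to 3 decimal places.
End-effector z-axis (col 2 of R) = (-0.6124,-0.3536,-0.7071)
R[2][2] = -0.7071

-0.707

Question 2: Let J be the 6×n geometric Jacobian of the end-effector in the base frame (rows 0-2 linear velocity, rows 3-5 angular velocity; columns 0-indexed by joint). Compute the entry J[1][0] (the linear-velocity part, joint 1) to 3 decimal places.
axis z_0 = ẑ; lever o_n−o_0 = (4.7610,-6.4889,9.1213)
cross product → J_v[:, 0] = (6.4889,4.7610,-0.0000)
J_ω[:, 0] = z_0
entry J[1][0] = 4.7610

4.761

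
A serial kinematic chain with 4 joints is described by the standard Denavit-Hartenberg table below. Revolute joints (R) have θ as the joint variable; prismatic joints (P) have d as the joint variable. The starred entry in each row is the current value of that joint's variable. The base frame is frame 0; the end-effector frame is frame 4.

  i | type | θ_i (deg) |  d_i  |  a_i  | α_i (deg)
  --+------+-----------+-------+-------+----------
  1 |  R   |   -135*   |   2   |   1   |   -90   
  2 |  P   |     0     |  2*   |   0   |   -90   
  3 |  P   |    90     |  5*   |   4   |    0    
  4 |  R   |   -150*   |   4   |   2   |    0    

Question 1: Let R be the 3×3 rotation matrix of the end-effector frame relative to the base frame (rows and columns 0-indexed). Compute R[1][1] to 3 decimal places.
End-effector y-axis (col 1 of R) = (-0.9659,-0.2588,-0.0000)
R[1][1] = -0.2588

-0.259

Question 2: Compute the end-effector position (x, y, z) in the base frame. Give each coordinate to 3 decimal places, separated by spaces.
-1.604 -1.225 -7.000

after link 1: o_1 = (-0.7071, -0.7071, 2.0000)
after link 2: o_2 = (0.7071, -2.1213, 2.0000)
after link 3: o_3 = (-2.1213, 0.7071, -3.0000)
after link 4: o_4 = (-1.6037, -1.2247, -7.0000)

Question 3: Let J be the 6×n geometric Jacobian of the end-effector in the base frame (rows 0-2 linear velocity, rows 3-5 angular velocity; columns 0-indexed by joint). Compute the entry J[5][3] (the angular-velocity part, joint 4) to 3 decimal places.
-1.000

axis z_3 = (0.0000,-0.0000,-1.0000); lever o_n−o_3 = (0.5176,-1.9319,-4.0000)
cross product → J_v[:, 3] = (-1.9319,-0.5176,-0.0000)
J_ω[:, 3] = z_3
entry J[5][3] = -1.0000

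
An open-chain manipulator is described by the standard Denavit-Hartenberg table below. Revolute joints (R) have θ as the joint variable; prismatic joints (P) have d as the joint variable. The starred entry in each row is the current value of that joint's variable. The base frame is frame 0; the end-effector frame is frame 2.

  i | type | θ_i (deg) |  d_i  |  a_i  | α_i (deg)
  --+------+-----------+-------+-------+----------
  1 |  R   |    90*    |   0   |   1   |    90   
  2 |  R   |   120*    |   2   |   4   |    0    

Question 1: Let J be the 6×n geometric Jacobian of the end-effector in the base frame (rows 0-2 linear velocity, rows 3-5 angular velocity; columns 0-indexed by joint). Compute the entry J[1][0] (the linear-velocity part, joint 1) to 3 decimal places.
axis z_0 = ẑ; lever o_n−o_0 = (2.0000,-1.0000,3.4641)
cross product → J_v[:, 0] = (1.0000,2.0000,-0.0000)
J_ω[:, 0] = z_0
entry J[1][0] = 2.0000

2.000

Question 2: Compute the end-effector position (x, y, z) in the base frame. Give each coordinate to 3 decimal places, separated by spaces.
2.000 -1.000 3.464

after link 1: o_1 = (0.0000, 1.0000, 0.0000)
after link 2: o_2 = (2.0000, -1.0000, 3.4641)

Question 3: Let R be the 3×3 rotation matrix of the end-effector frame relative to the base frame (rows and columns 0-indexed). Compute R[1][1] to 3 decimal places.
End-effector y-axis (col 1 of R) = (-0.0000,-0.8660,-0.5000)
R[1][1] = -0.8660

-0.866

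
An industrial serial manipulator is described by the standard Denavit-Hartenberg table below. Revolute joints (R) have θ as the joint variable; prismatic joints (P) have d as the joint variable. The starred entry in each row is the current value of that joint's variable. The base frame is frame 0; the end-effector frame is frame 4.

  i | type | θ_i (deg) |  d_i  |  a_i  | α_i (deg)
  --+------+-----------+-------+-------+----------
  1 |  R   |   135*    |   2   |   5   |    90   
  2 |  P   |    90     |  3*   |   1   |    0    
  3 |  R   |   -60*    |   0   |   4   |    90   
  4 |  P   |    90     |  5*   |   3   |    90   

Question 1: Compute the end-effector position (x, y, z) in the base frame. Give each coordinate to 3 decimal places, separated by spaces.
-3.510 11.995 0.670

after link 1: o_1 = (-3.5355, 3.5355, 2.0000)
after link 2: o_2 = (-1.4142, 5.6569, 3.0000)
after link 3: o_3 = (-3.8637, 8.1063, 5.0000)
after link 4: o_4 = (-3.5101, 11.9954, 0.6699)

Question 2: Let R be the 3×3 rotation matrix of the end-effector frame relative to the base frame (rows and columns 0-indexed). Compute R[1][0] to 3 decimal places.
0.707

End-effector x-axis (col 0 of R) = (0.7071,0.7071,0.0000)
R[1][0] = 0.7071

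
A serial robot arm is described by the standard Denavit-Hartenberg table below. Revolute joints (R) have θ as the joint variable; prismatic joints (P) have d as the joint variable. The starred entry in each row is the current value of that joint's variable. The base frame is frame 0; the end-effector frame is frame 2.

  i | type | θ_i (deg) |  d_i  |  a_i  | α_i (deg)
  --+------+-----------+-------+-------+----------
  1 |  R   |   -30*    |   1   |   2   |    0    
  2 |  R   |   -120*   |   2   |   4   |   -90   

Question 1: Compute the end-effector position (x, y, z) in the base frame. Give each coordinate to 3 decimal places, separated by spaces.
-1.732 -3.000 3.000

after link 1: o_1 = (1.7321, -1.0000, 1.0000)
after link 2: o_2 = (-1.7321, -3.0000, 3.0000)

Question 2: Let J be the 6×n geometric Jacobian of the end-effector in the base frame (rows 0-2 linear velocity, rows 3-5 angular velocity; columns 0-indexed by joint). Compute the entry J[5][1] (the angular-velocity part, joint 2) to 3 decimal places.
axis z_1 = (0.0000,0.0000,1.0000); lever o_n−o_1 = (-3.4641,-2.0000,2.0000)
cross product → J_v[:, 1] = (2.0000,-3.4641,0.0000)
J_ω[:, 1] = z_1
entry J[5][1] = 1.0000

1.000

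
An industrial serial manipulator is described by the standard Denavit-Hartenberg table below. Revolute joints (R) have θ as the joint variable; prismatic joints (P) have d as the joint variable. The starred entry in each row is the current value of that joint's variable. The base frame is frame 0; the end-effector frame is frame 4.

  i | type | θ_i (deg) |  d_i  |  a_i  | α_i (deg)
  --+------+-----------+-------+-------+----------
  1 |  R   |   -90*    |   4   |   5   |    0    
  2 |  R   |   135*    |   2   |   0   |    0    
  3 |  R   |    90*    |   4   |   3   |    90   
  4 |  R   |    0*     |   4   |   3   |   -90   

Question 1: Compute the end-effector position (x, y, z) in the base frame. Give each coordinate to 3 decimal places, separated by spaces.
after link 1: o_1 = (0.0000, -5.0000, 4.0000)
after link 2: o_2 = (0.0000, -5.0000, 6.0000)
after link 3: o_3 = (-2.1213, -2.8787, 10.0000)
after link 4: o_4 = (-1.4142, 2.0711, 10.0000)

-1.414 2.071 10.000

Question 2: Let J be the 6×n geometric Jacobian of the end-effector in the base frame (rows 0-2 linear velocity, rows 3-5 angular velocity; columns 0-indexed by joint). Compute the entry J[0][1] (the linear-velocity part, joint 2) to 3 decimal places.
-7.071

axis z_1 = (0.0000,0.0000,1.0000); lever o_n−o_1 = (-1.4142,7.0711,6.0000)
cross product → J_v[:, 1] = (-7.0711,-1.4142,0.0000)
J_ω[:, 1] = z_1
entry J[0][1] = -7.0711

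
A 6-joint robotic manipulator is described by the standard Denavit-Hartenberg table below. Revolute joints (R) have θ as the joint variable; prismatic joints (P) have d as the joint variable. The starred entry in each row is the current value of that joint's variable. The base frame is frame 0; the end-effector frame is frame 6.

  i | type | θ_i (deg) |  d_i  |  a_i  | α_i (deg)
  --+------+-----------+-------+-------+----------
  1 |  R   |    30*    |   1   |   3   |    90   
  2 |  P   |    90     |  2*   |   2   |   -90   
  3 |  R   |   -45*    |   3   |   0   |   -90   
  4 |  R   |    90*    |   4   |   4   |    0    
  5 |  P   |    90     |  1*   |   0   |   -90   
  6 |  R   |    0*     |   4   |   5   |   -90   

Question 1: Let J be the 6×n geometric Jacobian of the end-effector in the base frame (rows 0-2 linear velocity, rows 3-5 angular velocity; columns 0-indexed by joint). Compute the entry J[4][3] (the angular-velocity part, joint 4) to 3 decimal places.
axis z_3 = (-0.3536,0.6124,0.7071); lever o_n−o_3 = (-3.5355,6.1237,0.0000)
cross product → J_v[:, 3] = (-4.3301,-2.5000,-0.0000)
J_ω[:, 3] = z_3
entry J[4][3] = 0.6124

0.612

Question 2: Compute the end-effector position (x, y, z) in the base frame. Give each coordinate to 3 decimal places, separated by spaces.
after link 1: o_1 = (2.5981, 1.5000, 1.0000)
after link 2: o_2 = (3.5981, -0.2321, 3.0000)
after link 3: o_3 = (1.0000, -1.7321, 3.0000)
after link 4: o_4 = (3.0499, 2.7174, 5.8284)
after link 5: o_5 = (2.6963, 3.3298, 6.5355)
after link 6: o_6 = (-2.5355, 4.3917, 3.0000)

-2.536 4.392 3.000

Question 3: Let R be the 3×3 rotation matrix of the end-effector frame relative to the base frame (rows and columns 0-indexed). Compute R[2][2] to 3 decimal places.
End-effector z-axis (col 2 of R) = (0.3536,-0.6124,-0.7071)
R[2][2] = -0.7071

-0.707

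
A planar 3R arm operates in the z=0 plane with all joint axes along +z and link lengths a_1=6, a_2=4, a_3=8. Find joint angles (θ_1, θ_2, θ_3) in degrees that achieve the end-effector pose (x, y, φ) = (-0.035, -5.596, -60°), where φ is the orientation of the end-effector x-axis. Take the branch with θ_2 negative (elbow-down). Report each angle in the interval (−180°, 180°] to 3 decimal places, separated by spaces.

wrist centre = target − a_3·(cos φ, sin φ) = (-4.0350, 1.3322)
cos θ_2 = (18.0560−6²−4²)/(2·6·4) = -0.7072; θ_2 = -135.0049° (elbow-down)
β = atan2(1.3322,-4.0350) = 161.7287°; ψ = atan2(-2.8282,3.1713) = -41.7265°
θ_1 = β − ψ = 203.4552°
θ_3 = φ − θ_1 − θ_2 = -128.4504° (wrapped to (-180°,180°])

-156.545 -135.005 -128.450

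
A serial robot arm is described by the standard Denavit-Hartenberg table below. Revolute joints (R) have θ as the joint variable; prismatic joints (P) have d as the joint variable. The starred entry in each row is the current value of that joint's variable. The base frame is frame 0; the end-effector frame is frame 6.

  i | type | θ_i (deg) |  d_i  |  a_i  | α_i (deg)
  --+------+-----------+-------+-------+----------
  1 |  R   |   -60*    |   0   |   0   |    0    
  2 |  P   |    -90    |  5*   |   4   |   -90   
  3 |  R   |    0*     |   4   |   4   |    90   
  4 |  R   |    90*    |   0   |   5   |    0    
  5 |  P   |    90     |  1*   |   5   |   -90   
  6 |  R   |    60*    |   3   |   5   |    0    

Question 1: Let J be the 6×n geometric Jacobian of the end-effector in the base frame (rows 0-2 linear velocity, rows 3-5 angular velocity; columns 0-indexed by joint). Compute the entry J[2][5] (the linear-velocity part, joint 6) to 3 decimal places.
-2.500

axis z_5 = (-0.5000,0.8660,0.0000); lever o_n−o_5 = (0.6651,3.8481,-4.3301)
cross product → J_v[:, 5] = (-3.7500,-2.1651,-2.5000)
J_ω[:, 5] = z_5
entry J[2][5] = -2.5000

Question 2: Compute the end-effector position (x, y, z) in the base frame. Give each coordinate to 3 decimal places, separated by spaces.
after link 1: o_1 = (0.0000, 0.0000, 0.0000)
after link 2: o_2 = (-3.4641, -2.0000, 5.0000)
after link 3: o_3 = (-4.9282, -7.4641, 5.0000)
after link 4: o_4 = (-2.4282, -11.7942, 5.0000)
after link 5: o_5 = (1.9019, -9.2942, 6.0000)
after link 6: o_6 = (2.5670, -5.4462, 1.6699)

2.567 -5.446 1.670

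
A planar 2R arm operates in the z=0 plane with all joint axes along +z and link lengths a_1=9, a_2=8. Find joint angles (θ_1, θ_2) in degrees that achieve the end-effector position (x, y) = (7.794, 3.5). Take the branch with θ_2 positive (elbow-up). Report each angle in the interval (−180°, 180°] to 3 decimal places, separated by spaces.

-30.000 120.002

cos θ_2 = (72.9964−9²−8²)/(2·9·8) = -0.5000; θ_2 = 120.0016° (elbow-up)
β = atan2(3.5000,7.7940) = 24.1831°; ψ = atan2(6.9281,4.9998) = 54.1831°
θ_1 = β − ψ = -30.0000°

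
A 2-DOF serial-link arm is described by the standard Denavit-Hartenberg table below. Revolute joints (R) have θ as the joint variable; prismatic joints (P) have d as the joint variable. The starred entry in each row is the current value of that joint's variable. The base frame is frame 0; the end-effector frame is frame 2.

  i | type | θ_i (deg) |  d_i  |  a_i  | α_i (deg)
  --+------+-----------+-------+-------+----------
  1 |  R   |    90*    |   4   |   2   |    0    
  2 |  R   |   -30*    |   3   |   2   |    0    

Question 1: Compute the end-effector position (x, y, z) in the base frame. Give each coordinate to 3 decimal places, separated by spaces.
after link 1: o_1 = (0.0000, 2.0000, 4.0000)
after link 2: o_2 = (1.0000, 3.7321, 7.0000)

1.000 3.732 7.000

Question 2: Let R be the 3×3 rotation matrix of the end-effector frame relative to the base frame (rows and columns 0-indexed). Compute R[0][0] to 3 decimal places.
0.500

End-effector x-axis (col 0 of R) = (0.5000,0.8660,0.0000)
R[0][0] = 0.5000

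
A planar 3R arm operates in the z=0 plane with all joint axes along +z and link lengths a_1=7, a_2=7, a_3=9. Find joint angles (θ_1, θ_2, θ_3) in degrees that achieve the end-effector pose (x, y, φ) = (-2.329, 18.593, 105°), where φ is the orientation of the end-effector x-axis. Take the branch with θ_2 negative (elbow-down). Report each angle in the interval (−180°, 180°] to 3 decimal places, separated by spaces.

wrist centre = target − a_3·(cos φ, sin φ) = (0.0004, 9.8997)
cos θ_2 = (98.0034−7²−7²)/(2·7·7) = 0.0000; θ_2 = -89.9980° (elbow-down)
β = atan2(9.8997,0.0004) = 89.9979°; ψ = atan2(-7.0000,7.0002) = -44.9990°
θ_1 = β − ψ = 134.9969°
θ_3 = φ − θ_1 − θ_2 = 60.0012° (wrapped to (-180°,180°])

134.997 -89.998 60.001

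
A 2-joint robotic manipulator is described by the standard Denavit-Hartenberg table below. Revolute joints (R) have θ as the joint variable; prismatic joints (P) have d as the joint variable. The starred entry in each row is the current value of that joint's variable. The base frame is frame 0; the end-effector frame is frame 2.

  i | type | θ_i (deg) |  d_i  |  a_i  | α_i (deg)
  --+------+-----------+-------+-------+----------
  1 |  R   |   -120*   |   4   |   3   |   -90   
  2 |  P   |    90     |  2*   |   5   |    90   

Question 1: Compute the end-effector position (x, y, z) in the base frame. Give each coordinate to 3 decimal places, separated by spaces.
0.232 -3.598 -1.000

after link 1: o_1 = (-1.5000, -2.5981, 4.0000)
after link 2: o_2 = (0.2321, -3.5981, -1.0000)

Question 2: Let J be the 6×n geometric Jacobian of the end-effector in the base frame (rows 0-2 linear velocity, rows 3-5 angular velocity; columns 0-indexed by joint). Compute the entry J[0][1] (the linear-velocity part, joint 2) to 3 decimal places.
0.866

prismatic axis z_1 = (0.8660,-0.5000,0.0000)
J_v[:, 1] = z_1; J_ω[:, 1] = (0,0,0)
entry J[0][1] = 0.8660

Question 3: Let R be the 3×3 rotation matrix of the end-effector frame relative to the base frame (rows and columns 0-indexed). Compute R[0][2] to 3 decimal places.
End-effector z-axis (col 2 of R) = (-0.5000,-0.8660,0.0000)
R[0][2] = -0.5000

-0.500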